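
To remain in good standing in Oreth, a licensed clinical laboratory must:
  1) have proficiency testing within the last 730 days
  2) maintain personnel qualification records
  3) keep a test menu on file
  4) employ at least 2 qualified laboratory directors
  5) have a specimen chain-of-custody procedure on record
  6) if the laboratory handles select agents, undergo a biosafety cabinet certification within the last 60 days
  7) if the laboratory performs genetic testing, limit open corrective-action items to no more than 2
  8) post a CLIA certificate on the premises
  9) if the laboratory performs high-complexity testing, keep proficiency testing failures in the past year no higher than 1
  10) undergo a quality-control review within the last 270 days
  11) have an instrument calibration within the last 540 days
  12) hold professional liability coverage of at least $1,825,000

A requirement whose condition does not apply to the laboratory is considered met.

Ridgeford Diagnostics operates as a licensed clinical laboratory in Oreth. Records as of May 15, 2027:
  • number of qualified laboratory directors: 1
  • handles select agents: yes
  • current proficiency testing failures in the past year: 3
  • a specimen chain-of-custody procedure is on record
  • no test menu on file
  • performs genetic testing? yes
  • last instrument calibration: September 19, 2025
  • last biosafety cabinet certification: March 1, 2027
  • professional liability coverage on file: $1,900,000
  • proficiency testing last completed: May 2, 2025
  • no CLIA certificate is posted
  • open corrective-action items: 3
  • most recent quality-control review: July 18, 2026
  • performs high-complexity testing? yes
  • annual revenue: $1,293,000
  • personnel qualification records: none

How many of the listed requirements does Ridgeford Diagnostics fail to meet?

1. proficiency testing 743 days ago vs limit 730 → not met
2. personnel qualification records absent → not met
3. test menu absent → not met
4. qualified laboratory directors 1 < 2 → not met
5. specimen chain-of-custody procedure present → met
6. condition 'handles select agents' holds; biosafety cabinet certification 75 days ago vs limit 60 → not met
7. condition 'performs genetic testing' holds; open corrective-action items 3 > 2 → not met
8. CLIA certificate absent → not met
9. condition 'performs high-complexity testing' holds; proficiency testing failures in the past year 3 > 1 → not met
10. quality-control review 301 days ago vs limit 270 → not met
11. instrument calibration 603 days ago vs limit 540 → not met
12. professional liability coverage $1,900,000 ≥ $1,825,000 → met
Not met: 10 of 12

10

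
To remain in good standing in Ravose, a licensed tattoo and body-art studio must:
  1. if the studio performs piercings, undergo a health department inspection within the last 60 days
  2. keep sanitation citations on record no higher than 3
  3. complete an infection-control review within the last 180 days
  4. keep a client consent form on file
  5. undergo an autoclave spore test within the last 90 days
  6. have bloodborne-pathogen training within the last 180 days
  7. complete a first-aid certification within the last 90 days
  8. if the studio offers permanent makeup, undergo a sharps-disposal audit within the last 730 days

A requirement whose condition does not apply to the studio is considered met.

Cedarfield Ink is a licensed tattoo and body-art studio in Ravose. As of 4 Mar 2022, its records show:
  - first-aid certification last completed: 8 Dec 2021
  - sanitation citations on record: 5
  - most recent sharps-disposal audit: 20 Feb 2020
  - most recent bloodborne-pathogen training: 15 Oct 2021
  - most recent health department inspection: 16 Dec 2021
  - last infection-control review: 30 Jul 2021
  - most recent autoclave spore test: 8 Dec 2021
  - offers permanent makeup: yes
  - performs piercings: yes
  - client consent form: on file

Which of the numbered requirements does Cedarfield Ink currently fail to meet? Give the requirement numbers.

1, 2, 3, 8

1. condition 'performs piercings' holds; health department inspection 78 days ago vs limit 60 → not met
2. sanitation citations on record 5 > 3 → not met
3. infection-control review 217 days ago vs limit 180 → not met
4. client consent form present → met
5. autoclave spore test 86 days ago vs limit 90 → met
6. bloodborne-pathogen training 140 days ago vs limit 180 → met
7. first-aid certification 86 days ago vs limit 90 → met
8. condition 'offers permanent makeup' holds; sharps-disposal audit 743 days ago vs limit 730 → not met
Not met: 1, 2, 3, 8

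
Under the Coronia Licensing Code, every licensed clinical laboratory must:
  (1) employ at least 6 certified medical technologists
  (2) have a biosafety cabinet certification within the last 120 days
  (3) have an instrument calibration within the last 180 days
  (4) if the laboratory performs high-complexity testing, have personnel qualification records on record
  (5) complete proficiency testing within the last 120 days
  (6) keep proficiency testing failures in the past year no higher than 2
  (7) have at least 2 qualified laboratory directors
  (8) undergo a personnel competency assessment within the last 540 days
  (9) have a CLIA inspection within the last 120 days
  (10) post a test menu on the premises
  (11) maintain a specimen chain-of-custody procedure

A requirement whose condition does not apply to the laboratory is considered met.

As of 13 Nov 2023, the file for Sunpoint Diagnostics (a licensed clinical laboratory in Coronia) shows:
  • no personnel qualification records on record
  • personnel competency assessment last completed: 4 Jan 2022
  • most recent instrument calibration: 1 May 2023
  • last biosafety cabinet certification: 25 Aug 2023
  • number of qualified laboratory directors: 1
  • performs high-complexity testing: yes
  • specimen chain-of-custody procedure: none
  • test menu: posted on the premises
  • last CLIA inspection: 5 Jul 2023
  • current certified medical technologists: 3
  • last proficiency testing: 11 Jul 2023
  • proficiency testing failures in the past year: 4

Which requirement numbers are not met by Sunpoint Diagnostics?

1. certified medical technologists 3 < 6 → not met
2. biosafety cabinet certification 80 days ago vs limit 120 → met
3. instrument calibration 196 days ago vs limit 180 → not met
4. condition 'performs high-complexity testing' holds; personnel qualification records absent → not met
5. proficiency testing 125 days ago vs limit 120 → not met
6. proficiency testing failures in the past year 4 > 2 → not met
7. qualified laboratory directors 1 < 2 → not met
8. personnel competency assessment 678 days ago vs limit 540 → not met
9. CLIA inspection 131 days ago vs limit 120 → not met
10. test menu present → met
11. specimen chain-of-custody procedure absent → not met
Not met: 1, 3, 4, 5, 6, 7, 8, 9, 11

1, 3, 4, 5, 6, 7, 8, 9, 11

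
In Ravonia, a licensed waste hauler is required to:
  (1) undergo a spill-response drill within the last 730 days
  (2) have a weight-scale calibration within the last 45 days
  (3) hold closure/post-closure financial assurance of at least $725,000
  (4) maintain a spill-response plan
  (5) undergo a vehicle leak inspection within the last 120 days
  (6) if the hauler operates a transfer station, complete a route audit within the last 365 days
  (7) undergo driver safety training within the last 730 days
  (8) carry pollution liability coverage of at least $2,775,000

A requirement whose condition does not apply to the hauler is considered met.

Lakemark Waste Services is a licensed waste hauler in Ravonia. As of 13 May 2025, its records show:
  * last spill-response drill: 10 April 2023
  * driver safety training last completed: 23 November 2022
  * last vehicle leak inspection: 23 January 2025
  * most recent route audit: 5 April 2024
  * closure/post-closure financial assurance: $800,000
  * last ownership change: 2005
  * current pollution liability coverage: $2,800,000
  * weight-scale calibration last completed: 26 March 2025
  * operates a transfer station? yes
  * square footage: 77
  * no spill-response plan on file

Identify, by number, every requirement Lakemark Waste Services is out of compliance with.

1, 2, 4, 6, 7

1. spill-response drill 764 days ago vs limit 730 → not met
2. weight-scale calibration 48 days ago vs limit 45 → not met
3. closure/post-closure financial assurance $800,000 ≥ $725,000 → met
4. spill-response plan absent → not met
5. vehicle leak inspection 110 days ago vs limit 120 → met
6. condition 'operates a transfer station' holds; route audit 403 days ago vs limit 365 → not met
7. driver safety training 902 days ago vs limit 730 → not met
8. pollution liability coverage $2,800,000 ≥ $2,775,000 → met
Not met: 1, 2, 4, 6, 7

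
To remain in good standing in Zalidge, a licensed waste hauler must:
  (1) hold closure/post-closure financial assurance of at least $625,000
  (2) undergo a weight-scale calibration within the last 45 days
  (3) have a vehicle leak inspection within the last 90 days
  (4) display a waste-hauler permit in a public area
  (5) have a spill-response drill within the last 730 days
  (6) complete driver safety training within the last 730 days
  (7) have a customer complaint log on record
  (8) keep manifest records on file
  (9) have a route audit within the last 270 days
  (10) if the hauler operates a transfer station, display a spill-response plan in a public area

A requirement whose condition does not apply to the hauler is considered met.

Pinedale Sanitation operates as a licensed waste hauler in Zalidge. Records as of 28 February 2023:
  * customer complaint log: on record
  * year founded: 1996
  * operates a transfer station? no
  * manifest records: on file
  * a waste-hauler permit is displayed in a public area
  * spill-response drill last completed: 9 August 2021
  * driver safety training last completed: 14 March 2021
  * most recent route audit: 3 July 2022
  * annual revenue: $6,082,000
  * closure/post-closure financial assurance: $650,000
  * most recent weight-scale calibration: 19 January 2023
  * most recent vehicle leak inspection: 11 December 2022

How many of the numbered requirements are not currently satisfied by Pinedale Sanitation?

1. closure/post-closure financial assurance $650,000 ≥ $625,000 → met
2. weight-scale calibration 40 days ago vs limit 45 → met
3. vehicle leak inspection 79 days ago vs limit 90 → met
4. waste-hauler permit present → met
5. spill-response drill 568 days ago vs limit 730 → met
6. driver safety training 716 days ago vs limit 730 → met
7. customer complaint log present → met
8. manifest records present → met
9. route audit 240 days ago vs limit 270 → met
10. condition 'operates a transfer station' does not hold → requirement n/a → met
Not met: 0 of 10

0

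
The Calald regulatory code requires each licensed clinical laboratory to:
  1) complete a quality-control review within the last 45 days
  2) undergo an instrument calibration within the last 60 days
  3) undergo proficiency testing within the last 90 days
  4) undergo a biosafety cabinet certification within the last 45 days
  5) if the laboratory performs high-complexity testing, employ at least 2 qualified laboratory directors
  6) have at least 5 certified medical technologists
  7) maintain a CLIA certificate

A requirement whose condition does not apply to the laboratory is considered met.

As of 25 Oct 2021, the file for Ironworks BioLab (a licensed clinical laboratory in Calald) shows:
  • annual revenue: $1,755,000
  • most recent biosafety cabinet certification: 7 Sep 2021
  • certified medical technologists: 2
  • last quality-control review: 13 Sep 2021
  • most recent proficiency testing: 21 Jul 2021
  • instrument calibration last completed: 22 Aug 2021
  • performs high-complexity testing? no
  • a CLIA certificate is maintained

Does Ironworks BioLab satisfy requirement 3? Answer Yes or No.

3. proficiency testing 96 days ago vs limit 90 → not met

No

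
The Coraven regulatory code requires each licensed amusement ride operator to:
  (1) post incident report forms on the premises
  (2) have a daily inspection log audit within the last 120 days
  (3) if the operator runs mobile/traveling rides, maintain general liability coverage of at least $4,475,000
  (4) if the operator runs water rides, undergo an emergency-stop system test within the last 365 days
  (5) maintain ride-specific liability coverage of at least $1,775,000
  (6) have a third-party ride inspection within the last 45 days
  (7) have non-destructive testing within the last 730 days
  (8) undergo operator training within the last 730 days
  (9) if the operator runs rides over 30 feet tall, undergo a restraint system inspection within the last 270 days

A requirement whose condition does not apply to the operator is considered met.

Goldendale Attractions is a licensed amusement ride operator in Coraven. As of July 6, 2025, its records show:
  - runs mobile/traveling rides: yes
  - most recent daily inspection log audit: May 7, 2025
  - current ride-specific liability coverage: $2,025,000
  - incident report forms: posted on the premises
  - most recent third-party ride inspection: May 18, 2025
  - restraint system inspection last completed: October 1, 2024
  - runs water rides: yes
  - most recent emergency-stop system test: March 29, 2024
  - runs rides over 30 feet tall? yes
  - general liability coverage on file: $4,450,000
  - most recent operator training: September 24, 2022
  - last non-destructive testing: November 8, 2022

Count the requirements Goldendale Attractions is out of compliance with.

6

1. incident report forms present → met
2. daily inspection log audit 60 days ago vs limit 120 → met
3. condition 'runs mobile/traveling rides' holds; general liability coverage $4,450,000 < $4,475,000 → not met
4. condition 'runs water rides' holds; emergency-stop system test 464 days ago vs limit 365 → not met
5. ride-specific liability coverage $2,025,000 ≥ $1,775,000 → met
6. third-party ride inspection 49 days ago vs limit 45 → not met
7. non-destructive testing 971 days ago vs limit 730 → not met
8. operator training 1016 days ago vs limit 730 → not met
9. condition 'runs rides over 30 feet tall' holds; restraint system inspection 278 days ago vs limit 270 → not met
Not met: 6 of 9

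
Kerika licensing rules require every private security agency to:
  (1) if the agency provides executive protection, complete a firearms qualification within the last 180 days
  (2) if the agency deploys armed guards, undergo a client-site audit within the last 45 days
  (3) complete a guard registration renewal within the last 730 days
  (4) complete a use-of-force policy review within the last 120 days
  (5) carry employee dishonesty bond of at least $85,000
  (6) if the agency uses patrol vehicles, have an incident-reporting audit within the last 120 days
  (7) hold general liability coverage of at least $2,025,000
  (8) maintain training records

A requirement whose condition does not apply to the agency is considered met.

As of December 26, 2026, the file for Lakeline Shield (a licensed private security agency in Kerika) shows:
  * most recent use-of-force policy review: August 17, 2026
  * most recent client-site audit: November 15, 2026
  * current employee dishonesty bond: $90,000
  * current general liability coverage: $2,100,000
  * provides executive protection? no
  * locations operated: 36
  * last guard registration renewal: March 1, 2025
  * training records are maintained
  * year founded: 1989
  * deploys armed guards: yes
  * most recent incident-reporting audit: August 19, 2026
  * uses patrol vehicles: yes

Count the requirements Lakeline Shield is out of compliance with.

1. condition 'provides executive protection' does not hold → requirement n/a → met
2. condition 'deploys armed guards' holds; client-site audit 41 days ago vs limit 45 → met
3. guard registration renewal 665 days ago vs limit 730 → met
4. use-of-force policy review 131 days ago vs limit 120 → not met
5. employee dishonesty bond $90,000 ≥ $85,000 → met
6. condition 'uses patrol vehicles' holds; incident-reporting audit 129 days ago vs limit 120 → not met
7. general liability coverage $2,100,000 ≥ $2,025,000 → met
8. training records present → met
Not met: 2 of 8

2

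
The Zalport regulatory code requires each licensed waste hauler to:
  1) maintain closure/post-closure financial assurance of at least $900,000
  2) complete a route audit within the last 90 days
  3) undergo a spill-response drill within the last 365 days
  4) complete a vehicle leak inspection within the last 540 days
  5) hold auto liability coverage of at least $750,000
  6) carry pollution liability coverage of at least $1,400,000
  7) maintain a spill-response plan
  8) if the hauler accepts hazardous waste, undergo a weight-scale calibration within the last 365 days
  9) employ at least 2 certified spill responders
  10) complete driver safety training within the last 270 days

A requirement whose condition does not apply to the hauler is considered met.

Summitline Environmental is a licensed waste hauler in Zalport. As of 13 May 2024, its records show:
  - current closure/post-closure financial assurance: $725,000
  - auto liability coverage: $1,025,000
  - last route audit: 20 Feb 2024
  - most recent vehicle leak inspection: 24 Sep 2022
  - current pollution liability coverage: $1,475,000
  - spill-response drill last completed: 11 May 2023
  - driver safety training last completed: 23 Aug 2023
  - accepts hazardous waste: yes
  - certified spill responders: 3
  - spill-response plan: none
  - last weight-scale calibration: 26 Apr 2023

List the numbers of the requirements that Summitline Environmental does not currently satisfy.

1. closure/post-closure financial assurance $725,000 < $900,000 → not met
2. route audit 83 days ago vs limit 90 → met
3. spill-response drill 368 days ago vs limit 365 → not met
4. vehicle leak inspection 597 days ago vs limit 540 → not met
5. auto liability coverage $1,025,000 ≥ $750,000 → met
6. pollution liability coverage $1,475,000 ≥ $1,400,000 → met
7. spill-response plan absent → not met
8. condition 'accepts hazardous waste' holds; weight-scale calibration 383 days ago vs limit 365 → not met
9. certified spill responders 3 ≥ 2 → met
10. driver safety training 264 days ago vs limit 270 → met
Not met: 1, 3, 4, 7, 8

1, 3, 4, 7, 8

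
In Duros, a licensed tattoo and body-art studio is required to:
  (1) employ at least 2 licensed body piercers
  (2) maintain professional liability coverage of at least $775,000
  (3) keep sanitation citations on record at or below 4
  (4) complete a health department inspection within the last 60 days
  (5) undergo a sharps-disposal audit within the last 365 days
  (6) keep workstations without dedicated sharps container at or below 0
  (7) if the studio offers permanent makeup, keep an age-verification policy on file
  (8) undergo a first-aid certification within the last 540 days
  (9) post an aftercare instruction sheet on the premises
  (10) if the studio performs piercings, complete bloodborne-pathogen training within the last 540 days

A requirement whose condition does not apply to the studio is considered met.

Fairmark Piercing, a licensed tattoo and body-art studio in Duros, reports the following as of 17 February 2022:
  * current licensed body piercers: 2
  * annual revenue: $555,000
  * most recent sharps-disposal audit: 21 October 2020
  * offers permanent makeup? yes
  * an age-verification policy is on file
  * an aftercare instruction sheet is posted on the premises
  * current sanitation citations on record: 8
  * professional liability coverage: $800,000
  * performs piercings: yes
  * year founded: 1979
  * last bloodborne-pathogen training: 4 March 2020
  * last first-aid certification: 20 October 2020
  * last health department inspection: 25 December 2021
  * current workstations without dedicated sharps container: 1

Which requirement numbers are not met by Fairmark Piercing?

3, 5, 6, 10

1. licensed body piercers 2 ≥ 2 → met
2. professional liability coverage $800,000 ≥ $775,000 → met
3. sanitation citations on record 8 > 4 → not met
4. health department inspection 54 days ago vs limit 60 → met
5. sharps-disposal audit 484 days ago vs limit 365 → not met
6. workstations without dedicated sharps container 1 > 0 → not met
7. condition 'offers permanent makeup' holds; age-verification policy present → met
8. first-aid certification 485 days ago vs limit 540 → met
9. aftercare instruction sheet present → met
10. condition 'performs piercings' holds; bloodborne-pathogen training 715 days ago vs limit 540 → not met
Not met: 3, 5, 6, 10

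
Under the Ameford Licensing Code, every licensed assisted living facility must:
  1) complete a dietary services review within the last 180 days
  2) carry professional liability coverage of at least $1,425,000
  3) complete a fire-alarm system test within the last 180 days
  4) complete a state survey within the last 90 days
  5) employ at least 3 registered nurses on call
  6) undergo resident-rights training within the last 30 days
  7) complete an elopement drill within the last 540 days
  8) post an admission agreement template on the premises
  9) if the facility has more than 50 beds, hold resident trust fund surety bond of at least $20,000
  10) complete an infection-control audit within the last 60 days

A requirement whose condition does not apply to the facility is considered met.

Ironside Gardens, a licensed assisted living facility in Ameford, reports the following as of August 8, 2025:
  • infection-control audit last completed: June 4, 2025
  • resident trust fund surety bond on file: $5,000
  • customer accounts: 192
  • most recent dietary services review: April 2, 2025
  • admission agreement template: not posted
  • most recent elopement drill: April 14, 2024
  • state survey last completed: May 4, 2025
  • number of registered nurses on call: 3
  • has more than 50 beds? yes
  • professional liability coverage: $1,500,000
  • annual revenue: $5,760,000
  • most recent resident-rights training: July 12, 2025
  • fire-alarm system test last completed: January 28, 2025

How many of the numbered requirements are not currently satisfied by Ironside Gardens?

1. dietary services review 128 days ago vs limit 180 → met
2. professional liability coverage $1,500,000 ≥ $1,425,000 → met
3. fire-alarm system test 192 days ago vs limit 180 → not met
4. state survey 96 days ago vs limit 90 → not met
5. registered nurses on call 3 ≥ 3 → met
6. resident-rights training 27 days ago vs limit 30 → met
7. elopement drill 481 days ago vs limit 540 → met
8. admission agreement template absent → not met
9. condition 'has more than 50 beds' holds; resident trust fund surety bond $5,000 < $20,000 → not met
10. infection-control audit 65 days ago vs limit 60 → not met
Not met: 5 of 10

5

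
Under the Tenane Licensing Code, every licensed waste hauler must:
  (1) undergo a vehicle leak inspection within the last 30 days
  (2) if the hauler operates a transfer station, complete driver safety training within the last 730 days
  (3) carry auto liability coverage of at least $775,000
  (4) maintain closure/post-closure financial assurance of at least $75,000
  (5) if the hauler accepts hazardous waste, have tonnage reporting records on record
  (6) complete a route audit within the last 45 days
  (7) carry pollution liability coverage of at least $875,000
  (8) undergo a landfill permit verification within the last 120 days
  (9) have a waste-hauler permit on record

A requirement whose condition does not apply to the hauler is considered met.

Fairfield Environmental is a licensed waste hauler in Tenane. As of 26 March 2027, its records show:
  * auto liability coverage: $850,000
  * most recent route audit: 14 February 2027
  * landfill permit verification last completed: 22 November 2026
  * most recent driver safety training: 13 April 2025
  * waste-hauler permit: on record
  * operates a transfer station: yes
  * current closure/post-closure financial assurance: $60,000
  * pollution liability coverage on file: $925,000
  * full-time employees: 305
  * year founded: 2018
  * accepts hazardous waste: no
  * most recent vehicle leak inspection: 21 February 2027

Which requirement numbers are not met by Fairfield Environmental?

1. vehicle leak inspection 33 days ago vs limit 30 → not met
2. condition 'operates a transfer station' holds; driver safety training 712 days ago vs limit 730 → met
3. auto liability coverage $850,000 ≥ $775,000 → met
4. closure/post-closure financial assurance $60,000 < $75,000 → not met
5. condition 'accepts hazardous waste' does not hold → requirement n/a → met
6. route audit 40 days ago vs limit 45 → met
7. pollution liability coverage $925,000 ≥ $875,000 → met
8. landfill permit verification 124 days ago vs limit 120 → not met
9. waste-hauler permit present → met
Not met: 1, 4, 8

1, 4, 8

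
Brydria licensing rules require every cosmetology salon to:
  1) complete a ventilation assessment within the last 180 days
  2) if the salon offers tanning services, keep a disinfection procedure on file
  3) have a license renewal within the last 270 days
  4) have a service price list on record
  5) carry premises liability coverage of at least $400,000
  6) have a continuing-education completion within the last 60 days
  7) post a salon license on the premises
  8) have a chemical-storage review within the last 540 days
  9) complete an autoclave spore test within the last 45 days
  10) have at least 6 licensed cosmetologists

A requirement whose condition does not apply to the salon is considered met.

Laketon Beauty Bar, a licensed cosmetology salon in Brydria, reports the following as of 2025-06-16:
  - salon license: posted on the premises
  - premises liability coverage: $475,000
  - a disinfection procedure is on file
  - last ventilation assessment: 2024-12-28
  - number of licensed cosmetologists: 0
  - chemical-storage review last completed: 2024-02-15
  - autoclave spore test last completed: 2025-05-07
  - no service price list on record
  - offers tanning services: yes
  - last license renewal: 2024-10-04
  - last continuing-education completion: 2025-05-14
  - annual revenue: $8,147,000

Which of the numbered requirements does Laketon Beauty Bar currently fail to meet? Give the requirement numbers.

1. ventilation assessment 170 days ago vs limit 180 → met
2. condition 'offers tanning services' holds; disinfection procedure present → met
3. license renewal 255 days ago vs limit 270 → met
4. service price list absent → not met
5. premises liability coverage $475,000 ≥ $400,000 → met
6. continuing-education completion 33 days ago vs limit 60 → met
7. salon license present → met
8. chemical-storage review 487 days ago vs limit 540 → met
9. autoclave spore test 40 days ago vs limit 45 → met
10. licensed cosmetologists 0 < 6 → not met
Not met: 4, 10

4, 10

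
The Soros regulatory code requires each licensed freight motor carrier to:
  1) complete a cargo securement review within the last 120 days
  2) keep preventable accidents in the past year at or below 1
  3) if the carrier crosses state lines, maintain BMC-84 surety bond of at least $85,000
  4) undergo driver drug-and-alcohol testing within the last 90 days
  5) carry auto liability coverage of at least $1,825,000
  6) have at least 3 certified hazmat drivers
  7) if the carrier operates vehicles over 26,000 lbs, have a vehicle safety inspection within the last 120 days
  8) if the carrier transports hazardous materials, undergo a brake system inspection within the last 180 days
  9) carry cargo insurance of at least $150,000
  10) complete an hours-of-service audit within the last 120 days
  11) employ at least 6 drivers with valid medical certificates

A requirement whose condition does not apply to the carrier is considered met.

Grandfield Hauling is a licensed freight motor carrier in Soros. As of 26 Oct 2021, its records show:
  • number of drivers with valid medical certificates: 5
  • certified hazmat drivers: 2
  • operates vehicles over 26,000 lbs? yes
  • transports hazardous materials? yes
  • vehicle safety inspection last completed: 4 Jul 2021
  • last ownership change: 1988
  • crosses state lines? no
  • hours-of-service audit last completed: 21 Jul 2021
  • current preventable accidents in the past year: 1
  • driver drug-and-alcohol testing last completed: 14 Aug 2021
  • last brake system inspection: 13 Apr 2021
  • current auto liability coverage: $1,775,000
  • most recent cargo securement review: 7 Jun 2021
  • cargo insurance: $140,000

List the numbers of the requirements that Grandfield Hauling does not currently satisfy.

1, 5, 6, 8, 9, 11

1. cargo securement review 141 days ago vs limit 120 → not met
2. preventable accidents in the past year 1 ≤ 1 → met
3. condition 'crosses state lines' does not hold → requirement n/a → met
4. driver drug-and-alcohol testing 73 days ago vs limit 90 → met
5. auto liability coverage $1,775,000 < $1,825,000 → not met
6. certified hazmat drivers 2 < 3 → not met
7. condition 'operates vehicles over 26,000 lbs' holds; vehicle safety inspection 114 days ago vs limit 120 → met
8. condition 'transports hazardous materials' holds; brake system inspection 196 days ago vs limit 180 → not met
9. cargo insurance $140,000 < $150,000 → not met
10. hours-of-service audit 97 days ago vs limit 120 → met
11. drivers with valid medical certificates 5 < 6 → not met
Not met: 1, 5, 6, 8, 9, 11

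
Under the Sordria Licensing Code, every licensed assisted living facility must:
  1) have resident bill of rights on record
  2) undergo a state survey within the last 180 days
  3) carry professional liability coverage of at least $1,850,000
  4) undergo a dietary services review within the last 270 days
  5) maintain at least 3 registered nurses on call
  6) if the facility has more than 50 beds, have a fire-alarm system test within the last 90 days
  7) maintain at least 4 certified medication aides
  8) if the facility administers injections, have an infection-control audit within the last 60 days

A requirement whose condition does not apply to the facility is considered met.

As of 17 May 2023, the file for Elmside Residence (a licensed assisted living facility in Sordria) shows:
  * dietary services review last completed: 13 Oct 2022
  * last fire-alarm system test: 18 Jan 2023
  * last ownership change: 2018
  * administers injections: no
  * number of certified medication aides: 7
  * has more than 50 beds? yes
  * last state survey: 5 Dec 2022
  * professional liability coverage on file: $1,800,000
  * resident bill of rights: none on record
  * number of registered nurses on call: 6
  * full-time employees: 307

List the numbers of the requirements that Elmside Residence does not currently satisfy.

1. resident bill of rights absent → not met
2. state survey 163 days ago vs limit 180 → met
3. professional liability coverage $1,800,000 < $1,850,000 → not met
4. dietary services review 216 days ago vs limit 270 → met
5. registered nurses on call 6 ≥ 3 → met
6. condition 'has more than 50 beds' holds; fire-alarm system test 119 days ago vs limit 90 → not met
7. certified medication aides 7 ≥ 4 → met
8. condition 'administers injections' does not hold → requirement n/a → met
Not met: 1, 3, 6

1, 3, 6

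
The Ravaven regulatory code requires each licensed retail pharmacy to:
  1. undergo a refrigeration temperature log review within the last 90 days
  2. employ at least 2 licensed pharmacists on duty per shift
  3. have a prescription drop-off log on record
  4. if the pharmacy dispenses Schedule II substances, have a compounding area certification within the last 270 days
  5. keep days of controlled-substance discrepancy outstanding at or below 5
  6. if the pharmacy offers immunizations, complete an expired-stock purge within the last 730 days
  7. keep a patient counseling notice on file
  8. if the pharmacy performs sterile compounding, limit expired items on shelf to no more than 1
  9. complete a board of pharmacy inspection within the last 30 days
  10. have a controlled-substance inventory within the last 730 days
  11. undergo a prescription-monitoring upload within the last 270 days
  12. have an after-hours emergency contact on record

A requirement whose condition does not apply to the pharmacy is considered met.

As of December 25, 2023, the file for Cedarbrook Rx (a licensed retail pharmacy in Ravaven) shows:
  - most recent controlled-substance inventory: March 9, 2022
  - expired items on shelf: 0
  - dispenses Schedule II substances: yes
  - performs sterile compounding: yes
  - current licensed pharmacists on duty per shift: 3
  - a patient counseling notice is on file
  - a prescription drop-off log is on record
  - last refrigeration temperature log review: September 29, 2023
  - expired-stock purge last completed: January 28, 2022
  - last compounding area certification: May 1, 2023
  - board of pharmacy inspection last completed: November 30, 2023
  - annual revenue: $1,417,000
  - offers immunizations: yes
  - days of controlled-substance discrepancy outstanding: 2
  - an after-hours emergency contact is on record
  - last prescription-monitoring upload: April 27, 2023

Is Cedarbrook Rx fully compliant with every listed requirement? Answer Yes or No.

Yes

1. refrigeration temperature log review 87 days ago vs limit 90 → met
2. licensed pharmacists on duty per shift 3 ≥ 2 → met
3. prescription drop-off log present → met
4. condition 'dispenses Schedule II substances' holds; compounding area certification 238 days ago vs limit 270 → met
5. days of controlled-substance discrepancy outstanding 2 ≤ 5 → met
6. condition 'offers immunizations' holds; expired-stock purge 696 days ago vs limit 730 → met
7. patient counseling notice present → met
8. condition 'performs sterile compounding' holds; expired items on shelf 0 ≤ 1 → met
9. board of pharmacy inspection 25 days ago vs limit 30 → met
10. controlled-substance inventory 656 days ago vs limit 730 → met
11. prescription-monitoring upload 242 days ago vs limit 270 → met
12. after-hours emergency contact present → met
All met.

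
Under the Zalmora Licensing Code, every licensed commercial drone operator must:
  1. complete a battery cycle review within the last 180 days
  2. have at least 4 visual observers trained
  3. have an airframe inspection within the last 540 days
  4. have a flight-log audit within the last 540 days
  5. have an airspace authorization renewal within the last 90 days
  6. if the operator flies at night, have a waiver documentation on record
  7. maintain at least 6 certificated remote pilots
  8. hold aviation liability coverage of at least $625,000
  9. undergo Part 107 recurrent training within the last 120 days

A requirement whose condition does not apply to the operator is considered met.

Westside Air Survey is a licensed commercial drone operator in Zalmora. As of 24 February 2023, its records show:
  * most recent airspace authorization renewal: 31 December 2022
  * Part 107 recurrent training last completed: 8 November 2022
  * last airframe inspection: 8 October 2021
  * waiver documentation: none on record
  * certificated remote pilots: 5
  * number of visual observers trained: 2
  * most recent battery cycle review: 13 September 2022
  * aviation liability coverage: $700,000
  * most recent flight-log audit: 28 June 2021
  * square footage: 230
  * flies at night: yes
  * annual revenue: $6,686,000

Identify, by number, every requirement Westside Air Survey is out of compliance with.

1. battery cycle review 164 days ago vs limit 180 → met
2. visual observers trained 2 < 4 → not met
3. airframe inspection 504 days ago vs limit 540 → met
4. flight-log audit 606 days ago vs limit 540 → not met
5. airspace authorization renewal 55 days ago vs limit 90 → met
6. condition 'flies at night' holds; waiver documentation absent → not met
7. certificated remote pilots 5 < 6 → not met
8. aviation liability coverage $700,000 ≥ $625,000 → met
9. Part 107 recurrent training 108 days ago vs limit 120 → met
Not met: 2, 4, 6, 7

2, 4, 6, 7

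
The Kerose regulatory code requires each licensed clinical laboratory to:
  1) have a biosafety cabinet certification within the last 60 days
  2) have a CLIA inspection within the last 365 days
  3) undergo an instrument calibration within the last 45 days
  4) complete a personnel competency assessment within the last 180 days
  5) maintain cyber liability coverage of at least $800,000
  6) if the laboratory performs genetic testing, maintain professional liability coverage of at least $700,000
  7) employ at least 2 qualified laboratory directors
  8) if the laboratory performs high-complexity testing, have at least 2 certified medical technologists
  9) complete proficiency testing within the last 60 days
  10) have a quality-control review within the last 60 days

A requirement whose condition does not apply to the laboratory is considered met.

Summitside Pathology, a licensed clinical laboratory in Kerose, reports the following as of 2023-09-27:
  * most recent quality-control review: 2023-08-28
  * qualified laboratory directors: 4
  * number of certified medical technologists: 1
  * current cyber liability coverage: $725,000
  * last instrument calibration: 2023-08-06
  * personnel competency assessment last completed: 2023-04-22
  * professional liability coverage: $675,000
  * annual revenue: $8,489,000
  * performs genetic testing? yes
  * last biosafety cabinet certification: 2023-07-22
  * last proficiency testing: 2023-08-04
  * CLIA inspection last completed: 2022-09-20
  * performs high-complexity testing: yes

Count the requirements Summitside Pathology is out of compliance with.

1. biosafety cabinet certification 67 days ago vs limit 60 → not met
2. CLIA inspection 372 days ago vs limit 365 → not met
3. instrument calibration 52 days ago vs limit 45 → not met
4. personnel competency assessment 158 days ago vs limit 180 → met
5. cyber liability coverage $725,000 < $800,000 → not met
6. condition 'performs genetic testing' holds; professional liability coverage $675,000 < $700,000 → not met
7. qualified laboratory directors 4 ≥ 2 → met
8. condition 'performs high-complexity testing' holds; certified medical technologists 1 < 2 → not met
9. proficiency testing 54 days ago vs limit 60 → met
10. quality-control review 30 days ago vs limit 60 → met
Not met: 6 of 10

6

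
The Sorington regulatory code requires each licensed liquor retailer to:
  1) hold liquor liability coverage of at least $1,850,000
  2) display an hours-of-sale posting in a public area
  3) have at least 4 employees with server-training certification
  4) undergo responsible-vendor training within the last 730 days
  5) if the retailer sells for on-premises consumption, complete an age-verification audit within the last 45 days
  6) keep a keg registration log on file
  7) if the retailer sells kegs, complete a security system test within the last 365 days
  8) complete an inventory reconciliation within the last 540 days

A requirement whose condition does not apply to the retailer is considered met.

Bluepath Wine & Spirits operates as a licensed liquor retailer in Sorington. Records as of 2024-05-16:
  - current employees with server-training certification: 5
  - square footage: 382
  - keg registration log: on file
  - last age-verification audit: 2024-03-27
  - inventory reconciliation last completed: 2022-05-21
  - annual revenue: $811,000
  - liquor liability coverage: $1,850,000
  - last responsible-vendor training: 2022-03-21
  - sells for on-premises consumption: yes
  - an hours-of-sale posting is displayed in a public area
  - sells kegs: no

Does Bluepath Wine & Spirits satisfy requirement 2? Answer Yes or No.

Yes

2. hours-of-sale posting present → met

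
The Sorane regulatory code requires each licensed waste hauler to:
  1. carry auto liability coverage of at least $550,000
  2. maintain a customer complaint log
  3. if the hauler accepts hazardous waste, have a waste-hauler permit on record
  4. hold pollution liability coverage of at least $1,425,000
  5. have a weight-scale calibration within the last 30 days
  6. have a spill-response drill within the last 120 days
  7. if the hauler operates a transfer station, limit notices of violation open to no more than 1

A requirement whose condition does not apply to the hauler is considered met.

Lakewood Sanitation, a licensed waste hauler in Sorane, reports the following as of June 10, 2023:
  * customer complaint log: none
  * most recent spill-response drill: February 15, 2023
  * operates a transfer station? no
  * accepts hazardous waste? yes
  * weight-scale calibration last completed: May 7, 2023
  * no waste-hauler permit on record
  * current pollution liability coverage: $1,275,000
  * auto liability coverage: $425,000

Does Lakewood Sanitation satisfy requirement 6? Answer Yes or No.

Yes

6. spill-response drill 115 days ago vs limit 120 → met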